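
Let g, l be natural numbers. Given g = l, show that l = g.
g = l. By symmetry, l = g.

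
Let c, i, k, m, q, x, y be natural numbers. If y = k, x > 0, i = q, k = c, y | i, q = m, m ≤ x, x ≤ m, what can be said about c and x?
c ≤ x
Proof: m ≤ x and x ≤ m, so m = x. Since q = m, q = x. i = q and y | i, so y | q. y = k, so k | q. Since q = x, k | x. Since k = c, c | x. x > 0, so c ≤ x.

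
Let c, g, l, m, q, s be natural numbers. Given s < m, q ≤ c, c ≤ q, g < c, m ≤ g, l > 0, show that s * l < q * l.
c ≤ q and q ≤ c, thus c = q. Since g < c, g < q. m ≤ g, so m < q. s < m, so s < q. Since l > 0, s * l < q * l.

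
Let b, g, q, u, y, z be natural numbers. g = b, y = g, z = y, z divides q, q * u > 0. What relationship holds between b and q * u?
b ≤ q * u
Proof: z = y and z divides q, thus y divides q. Since y = g, g divides q. From g = b, b divides q. Then b divides q * u. Because q * u > 0, b ≤ q * u.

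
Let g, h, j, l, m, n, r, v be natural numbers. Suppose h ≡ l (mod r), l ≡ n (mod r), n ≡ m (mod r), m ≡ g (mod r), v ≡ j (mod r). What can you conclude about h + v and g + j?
h + v ≡ g + j (mod r)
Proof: From h ≡ l (mod r) and l ≡ n (mod r), h ≡ n (mod r). Since n ≡ m (mod r), h ≡ m (mod r). Because m ≡ g (mod r), h ≡ g (mod r). v ≡ j (mod r), so h + v ≡ g + j (mod r).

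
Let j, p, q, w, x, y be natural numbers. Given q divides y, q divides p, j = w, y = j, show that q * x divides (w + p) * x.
Since y = j and j = w, y = w. Since q divides y, q divides w. q divides p, so q divides w + p. Then q * x divides (w + p) * x.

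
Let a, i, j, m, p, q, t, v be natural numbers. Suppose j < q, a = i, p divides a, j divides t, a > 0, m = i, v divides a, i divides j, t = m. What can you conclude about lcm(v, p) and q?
lcm(v, p) < q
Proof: v divides a and p divides a, thus lcm(v, p) divides a. Since a > 0, lcm(v, p) ≤ a. Since a = i, lcm(v, p) ≤ i. t = m and m = i, hence t = i. Since j divides t, j divides i. Because i divides j, j = i. j < q, so i < q. lcm(v, p) ≤ i, so lcm(v, p) < q.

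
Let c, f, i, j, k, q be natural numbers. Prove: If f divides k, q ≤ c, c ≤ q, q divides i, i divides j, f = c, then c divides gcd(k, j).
f = c and f divides k, so c divides k. Because q ≤ c and c ≤ q, q = c. Because q divides i and i divides j, q divides j. q = c, so c divides j. c divides k, so c divides gcd(k, j).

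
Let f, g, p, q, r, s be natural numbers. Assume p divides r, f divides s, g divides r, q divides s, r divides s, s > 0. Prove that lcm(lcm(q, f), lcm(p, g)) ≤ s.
From q divides s and f divides s, lcm(q, f) divides s. From p divides r and g divides r, lcm(p, g) divides r. Since r divides s, lcm(p, g) divides s. lcm(q, f) divides s, so lcm(lcm(q, f), lcm(p, g)) divides s. s > 0, so lcm(lcm(q, f), lcm(p, g)) ≤ s.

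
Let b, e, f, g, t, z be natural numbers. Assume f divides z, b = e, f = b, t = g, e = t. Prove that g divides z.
b = e and e = t, therefore b = t. t = g, so b = g. f = b and f divides z, so b divides z. b = g, so g divides z.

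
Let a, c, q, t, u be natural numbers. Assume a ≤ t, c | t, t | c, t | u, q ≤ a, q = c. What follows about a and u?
a | u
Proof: c | t and t | c, thus c = t. Because q = c and q ≤ a, c ≤ a. Since c = t, t ≤ a. a ≤ t, so t = a. From t | u, a | u.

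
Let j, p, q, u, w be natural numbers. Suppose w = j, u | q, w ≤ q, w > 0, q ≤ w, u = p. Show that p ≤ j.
q ≤ w and w ≤ q, thus q = w. Because u = p and u | q, p | q. q = w, so p | w. Since w > 0, p ≤ w. Since w = j, p ≤ j.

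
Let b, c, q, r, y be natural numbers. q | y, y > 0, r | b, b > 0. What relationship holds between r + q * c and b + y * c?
r + q * c ≤ b + y * c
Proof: r | b and b > 0, so r ≤ b. q | y and y > 0, therefore q ≤ y. Then q * c ≤ y * c. r ≤ b, so r + q * c ≤ b + y * c.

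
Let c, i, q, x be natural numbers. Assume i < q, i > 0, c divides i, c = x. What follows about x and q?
x < q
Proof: From c = x and c divides i, x divides i. i > 0, so x ≤ i. Since i < q, x < q.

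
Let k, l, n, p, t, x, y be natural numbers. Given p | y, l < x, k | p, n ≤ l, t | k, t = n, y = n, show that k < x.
Since t = n and t | k, n | k. y = n and p | y, so p | n. Since k | p, k | n. Since n | k, n = k. n ≤ l and l < x, hence n < x. n = k, so k < x.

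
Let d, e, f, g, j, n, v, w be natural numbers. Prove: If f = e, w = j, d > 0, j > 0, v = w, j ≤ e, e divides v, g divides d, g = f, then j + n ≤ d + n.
v = w and e divides v, so e divides w. From w = j, e divides j. j > 0, so e ≤ j. j ≤ e, so e = j. g = f and g divides d, so f divides d. Since d > 0, f ≤ d. Since f = e, e ≤ d. Since e = j, j ≤ d. Then j + n ≤ d + n.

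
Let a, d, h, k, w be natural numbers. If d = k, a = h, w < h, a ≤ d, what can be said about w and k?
w < k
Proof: a = h and a ≤ d, therefore h ≤ d. w < h, so w < d. Since d = k, w < k.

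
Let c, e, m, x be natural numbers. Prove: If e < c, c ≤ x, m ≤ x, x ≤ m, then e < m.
Since x ≤ m and m ≤ x, x = m. e < c and c ≤ x, so e < x. Since x = m, e < m.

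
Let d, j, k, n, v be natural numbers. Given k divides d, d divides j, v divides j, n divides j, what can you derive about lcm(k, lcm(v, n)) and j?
lcm(k, lcm(v, n)) divides j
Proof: k divides d and d divides j, so k divides j. v divides j and n divides j, therefore lcm(v, n) divides j. Because k divides j, lcm(k, lcm(v, n)) divides j.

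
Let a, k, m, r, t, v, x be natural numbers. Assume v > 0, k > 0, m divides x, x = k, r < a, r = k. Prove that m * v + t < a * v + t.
x = k and m divides x, thus m divides k. k > 0, so m ≤ k. Since r = k and r < a, k < a. m ≤ k, so m < a. Since v > 0, by multiplying by a positive, m * v < a * v. Then m * v + t < a * v + t.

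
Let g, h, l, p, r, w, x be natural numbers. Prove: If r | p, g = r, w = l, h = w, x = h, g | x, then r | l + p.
h = w and w = l, hence h = l. g = r and g | x, therefore r | x. x = h, so r | h. Since h = l, r | l. Since r | p, r | l + p.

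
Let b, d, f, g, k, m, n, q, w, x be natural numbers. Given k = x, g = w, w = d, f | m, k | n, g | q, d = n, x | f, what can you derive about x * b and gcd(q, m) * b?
x * b | gcd(q, m) * b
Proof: Since k = x and k | n, x | n. w = d and d = n, thus w = n. Because g = w and g | q, w | q. Because w = n, n | q. Since x | n, x | q. From x | f and f | m, x | m. x | q, so x | gcd(q, m). Then x * b | gcd(q, m) * b.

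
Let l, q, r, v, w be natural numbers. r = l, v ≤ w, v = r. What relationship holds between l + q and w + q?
l + q ≤ w + q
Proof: v = r and r = l, thus v = l. v ≤ w, so l ≤ w. Then l + q ≤ w + q.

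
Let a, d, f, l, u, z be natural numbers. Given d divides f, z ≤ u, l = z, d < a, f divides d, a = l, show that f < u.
a = l and l = z, so a = z. d divides f and f divides d, so d = f. Because d < a, f < a. Since a = z, f < z. z ≤ u, so f < u.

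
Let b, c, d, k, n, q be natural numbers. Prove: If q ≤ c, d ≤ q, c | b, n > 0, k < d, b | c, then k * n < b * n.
Because c | b and b | c, c = b. k < d and d ≤ q, hence k < q. Since q ≤ c, k < c. c = b, so k < b. n > 0, so k * n < b * n.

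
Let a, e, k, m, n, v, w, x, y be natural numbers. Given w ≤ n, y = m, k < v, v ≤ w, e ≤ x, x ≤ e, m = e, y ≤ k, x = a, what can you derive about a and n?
a < n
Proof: Since e ≤ x and x ≤ e, e = x. x = a, so e = a. y = m and m = e, thus y = e. Because y ≤ k, e ≤ k. Since k < v, e < v. Because e = a, a < v. v ≤ w and w ≤ n, hence v ≤ n. a < v, so a < n.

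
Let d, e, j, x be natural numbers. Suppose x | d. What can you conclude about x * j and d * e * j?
x * j | d * e * j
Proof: Because x | d, x | d * e. Then x * j | d * e * j.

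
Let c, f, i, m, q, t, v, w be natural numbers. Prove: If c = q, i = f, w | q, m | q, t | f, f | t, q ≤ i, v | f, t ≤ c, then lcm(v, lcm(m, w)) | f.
i = f and q ≤ i, therefore q ≤ f. Since t | f and f | t, t = f. c = q and t ≤ c, thus t ≤ q. From t = f, f ≤ q. Since q ≤ f, q = f. From m | q and w | q, lcm(m, w) | q. q = f, so lcm(m, w) | f. v | f, so lcm(v, lcm(m, w)) | f.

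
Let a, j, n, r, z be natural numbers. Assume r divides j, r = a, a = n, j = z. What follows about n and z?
n divides z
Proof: j = z and r divides j, therefore r divides z. Since r = a, a divides z. Since a = n, n divides z.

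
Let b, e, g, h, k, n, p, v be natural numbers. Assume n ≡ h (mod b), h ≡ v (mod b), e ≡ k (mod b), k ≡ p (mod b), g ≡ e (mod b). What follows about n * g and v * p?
n * g ≡ v * p (mod b)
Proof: Since n ≡ h (mod b) and h ≡ v (mod b), n ≡ v (mod b). g ≡ e (mod b) and e ≡ k (mod b), therefore g ≡ k (mod b). k ≡ p (mod b), so g ≡ p (mod b). n ≡ v (mod b), so n * g ≡ v * p (mod b).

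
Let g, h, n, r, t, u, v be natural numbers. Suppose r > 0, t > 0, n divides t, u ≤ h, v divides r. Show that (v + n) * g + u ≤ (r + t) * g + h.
From v divides r and r > 0, v ≤ r. Because n divides t and t > 0, n ≤ t. Since v ≤ r, v + n ≤ r + t. By multiplying by a non-negative, (v + n) * g ≤ (r + t) * g. Since u ≤ h, (v + n) * g + u ≤ (r + t) * g + h.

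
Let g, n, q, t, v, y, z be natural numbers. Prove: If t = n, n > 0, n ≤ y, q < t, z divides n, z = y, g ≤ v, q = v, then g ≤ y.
z divides n and n > 0, so z ≤ n. From z = y, y ≤ n. n ≤ y, so n = y. t = n and q < t, hence q < n. From n = y, q < y. q = v, so v < y. g ≤ v, so g < y. Then g ≤ y.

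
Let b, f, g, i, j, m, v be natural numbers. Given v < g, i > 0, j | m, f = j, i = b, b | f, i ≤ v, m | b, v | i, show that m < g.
Since v | i and i > 0, v ≤ i. Since i ≤ v, v = i. Since i = b, v = b. f = j and b | f, thus b | j. From j | m, b | m. m | b, so b = m. Since v = b, v = m. v < g, so m < g.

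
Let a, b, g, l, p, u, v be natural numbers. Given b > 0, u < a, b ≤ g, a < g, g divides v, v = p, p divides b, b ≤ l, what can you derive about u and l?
u < l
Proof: v = p and g divides v, hence g divides p. Since p divides b, g divides b. b > 0, so g ≤ b. b ≤ g, so g = b. u < a and a < g, therefore u < g. Since g = b, u < b. Since b ≤ l, u < l.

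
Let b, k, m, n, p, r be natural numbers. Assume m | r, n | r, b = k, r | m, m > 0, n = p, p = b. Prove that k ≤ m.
p = b and b = k, so p = k. n = p, so n = k. r | m and m | r, so r = m. Since n | r, n | m. n = k, so k | m. m > 0, so k ≤ m.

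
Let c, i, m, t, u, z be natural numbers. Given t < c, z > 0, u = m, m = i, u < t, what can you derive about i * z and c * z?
i * z < c * z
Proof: u = m and m = i, so u = i. u < t, so i < t. t < c, so i < c. Since z > 0, by multiplying by a positive, i * z < c * z.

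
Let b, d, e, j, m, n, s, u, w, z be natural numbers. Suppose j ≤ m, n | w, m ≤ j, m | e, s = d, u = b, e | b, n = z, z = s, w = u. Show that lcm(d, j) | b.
From z = s and s = d, z = d. Because n = z and n | w, z | w. w = u, so z | u. u = b, so z | b. Since z = d, d | b. Since m ≤ j and j ≤ m, m = j. Since m | e and e | b, m | b. m = j, so j | b. Since d | b, lcm(d, j) | b.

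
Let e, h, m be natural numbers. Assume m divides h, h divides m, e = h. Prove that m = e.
Since h divides m and m divides h, h = m. Since e = h, e = m. Then m = e.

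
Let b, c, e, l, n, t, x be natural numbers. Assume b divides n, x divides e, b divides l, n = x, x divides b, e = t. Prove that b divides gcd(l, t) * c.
n = x and b divides n, thus b divides x. x divides b, so x = b. Since x divides e, b divides e. e = t, so b divides t. b divides l, so b divides gcd(l, t). Then b divides gcd(l, t) * c.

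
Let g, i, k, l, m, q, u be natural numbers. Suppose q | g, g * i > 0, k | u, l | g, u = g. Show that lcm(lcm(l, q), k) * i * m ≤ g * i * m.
Because l | g and q | g, lcm(l, q) | g. Since u = g and k | u, k | g. lcm(l, q) | g, so lcm(lcm(l, q), k) | g. Then lcm(lcm(l, q), k) * i | g * i. Since g * i > 0, lcm(lcm(l, q), k) * i ≤ g * i. Then lcm(lcm(l, q), k) * i * m ≤ g * i * m.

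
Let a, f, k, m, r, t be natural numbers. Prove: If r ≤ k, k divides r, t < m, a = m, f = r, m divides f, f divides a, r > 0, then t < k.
a = m and f divides a, hence f divides m. m divides f, so m = f. Since f = r, m = r. k divides r and r > 0, hence k ≤ r. Since r ≤ k, r = k. m = r, so m = k. t < m, so t < k.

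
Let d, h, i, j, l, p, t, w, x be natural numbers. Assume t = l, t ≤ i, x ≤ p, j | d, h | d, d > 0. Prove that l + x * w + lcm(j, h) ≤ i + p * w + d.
t = l and t ≤ i, hence l ≤ i. x ≤ p, thus x * w ≤ p * w. Because j | d and h | d, lcm(j, h) | d. d > 0, so lcm(j, h) ≤ d. Since x * w ≤ p * w, x * w + lcm(j, h) ≤ p * w + d. Since l ≤ i, l + x * w + lcm(j, h) ≤ i + p * w + d.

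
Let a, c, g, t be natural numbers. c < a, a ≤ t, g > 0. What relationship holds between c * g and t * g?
c * g < t * g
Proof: From c < a and a ≤ t, c < t. From g > 0, c * g < t * g.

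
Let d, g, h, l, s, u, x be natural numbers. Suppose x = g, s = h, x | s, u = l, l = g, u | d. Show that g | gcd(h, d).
s = h and x | s, so x | h. Since x = g, g | h. u = l and l = g, hence u = g. u | d, so g | d. g | h, so g | gcd(h, d).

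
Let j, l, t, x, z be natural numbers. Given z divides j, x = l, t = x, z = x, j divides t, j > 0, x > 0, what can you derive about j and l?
j = l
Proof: From t = x and j divides t, j divides x. Because x > 0, j ≤ x. z = x and z divides j, so x divides j. j > 0, so x ≤ j. Because j ≤ x, j = x. Since x = l, j = l.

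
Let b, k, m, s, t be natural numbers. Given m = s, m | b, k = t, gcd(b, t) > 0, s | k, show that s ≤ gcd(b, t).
From m = s and m | b, s | b. k = t and s | k, therefore s | t. Because s | b, s | gcd(b, t). Since gcd(b, t) > 0, s ≤ gcd(b, t).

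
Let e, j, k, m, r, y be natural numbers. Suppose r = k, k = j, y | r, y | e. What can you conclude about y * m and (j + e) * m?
y * m | (j + e) * m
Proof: r = k and k = j, so r = j. Since y | r, y | j. Because y | e, y | j + e. Then y * m | (j + e) * m.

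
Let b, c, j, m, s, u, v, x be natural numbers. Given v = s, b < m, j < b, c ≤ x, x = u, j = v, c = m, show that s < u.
j = v and v = s, therefore j = s. j < b and b < m, hence j < m. j = s, so s < m. c = m and c ≤ x, thus m ≤ x. Since x = u, m ≤ u. Since s < m, s < u.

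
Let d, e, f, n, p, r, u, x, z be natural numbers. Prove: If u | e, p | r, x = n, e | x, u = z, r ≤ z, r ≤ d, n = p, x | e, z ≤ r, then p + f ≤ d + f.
Since z ≤ r and r ≤ z, z = r. From e | x and x | e, e = x. Because x = n, e = n. Since u | e, u | n. Since u = z, z | n. Since z = r, r | n. n = p, so r | p. Since p | r, r = p. Because r ≤ d, p ≤ d. Then p + f ≤ d + f.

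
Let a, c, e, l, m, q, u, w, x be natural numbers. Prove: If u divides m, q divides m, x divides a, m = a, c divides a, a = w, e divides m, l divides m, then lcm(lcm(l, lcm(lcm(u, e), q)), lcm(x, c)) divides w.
u divides m and e divides m, hence lcm(u, e) divides m. Since q divides m, lcm(lcm(u, e), q) divides m. l divides m, so lcm(l, lcm(lcm(u, e), q)) divides m. m = a, so lcm(l, lcm(lcm(u, e), q)) divides a. x divides a and c divides a, hence lcm(x, c) divides a. From lcm(l, lcm(lcm(u, e), q)) divides a, lcm(lcm(l, lcm(lcm(u, e), q)), lcm(x, c)) divides a. Because a = w, lcm(lcm(l, lcm(lcm(u, e), q)), lcm(x, c)) divides w.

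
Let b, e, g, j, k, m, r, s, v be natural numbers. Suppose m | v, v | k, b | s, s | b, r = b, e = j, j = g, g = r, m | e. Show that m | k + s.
From m | v and v | k, m | k. b | s and s | b, thus b = s. e = j and j = g, hence e = g. Since g = r, e = r. Because m | e, m | r. Because r = b, m | b. Since b = s, m | s. Since m | k, m | k + s.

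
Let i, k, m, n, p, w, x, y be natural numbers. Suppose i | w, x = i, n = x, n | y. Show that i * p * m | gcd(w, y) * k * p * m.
Because n = x and n | y, x | y. From x = i, i | y. i | w, so i | gcd(w, y). Then i | gcd(w, y) * k. Then i * p | gcd(w, y) * k * p. Then i * p * m | gcd(w, y) * k * p * m.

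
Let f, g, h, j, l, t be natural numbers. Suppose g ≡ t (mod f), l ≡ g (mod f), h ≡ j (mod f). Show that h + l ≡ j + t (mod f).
Since l ≡ g (mod f) and g ≡ t (mod f), l ≡ t (mod f). Because h ≡ j (mod f), by adding congruences, h + l ≡ j + t (mod f).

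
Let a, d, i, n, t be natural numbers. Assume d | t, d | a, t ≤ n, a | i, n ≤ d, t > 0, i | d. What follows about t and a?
t = a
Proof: Because t ≤ n and n ≤ d, t ≤ d. d | t and t > 0, hence d ≤ t. Since t ≤ d, t = d. a | i and i | d, thus a | d. Since d | a, d = a. Since t = d, t = a.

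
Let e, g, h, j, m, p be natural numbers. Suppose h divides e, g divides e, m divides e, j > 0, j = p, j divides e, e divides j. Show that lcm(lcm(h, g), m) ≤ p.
e divides j and j divides e, therefore e = j. Since h divides e and g divides e, lcm(h, g) divides e. m divides e, so lcm(lcm(h, g), m) divides e. Since e = j, lcm(lcm(h, g), m) divides j. Because j > 0, lcm(lcm(h, g), m) ≤ j. Since j = p, lcm(lcm(h, g), m) ≤ p.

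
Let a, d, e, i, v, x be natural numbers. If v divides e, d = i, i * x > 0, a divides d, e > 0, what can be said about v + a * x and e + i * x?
v + a * x ≤ e + i * x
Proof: From v divides e and e > 0, v ≤ e. Since d = i and a divides d, a divides i. Then a * x divides i * x. i * x > 0, so a * x ≤ i * x. Since v ≤ e, v + a * x ≤ e + i * x.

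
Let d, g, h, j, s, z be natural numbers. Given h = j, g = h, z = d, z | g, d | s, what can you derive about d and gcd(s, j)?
d | gcd(s, j)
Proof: g = h and z | g, hence z | h. Since z = d, d | h. h = j, so d | j. Since d | s, d | gcd(s, j).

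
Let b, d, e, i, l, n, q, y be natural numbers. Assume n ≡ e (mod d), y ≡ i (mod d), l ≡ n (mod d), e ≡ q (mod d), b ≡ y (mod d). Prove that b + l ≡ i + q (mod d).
Since b ≡ y (mod d) and y ≡ i (mod d), b ≡ i (mod d). l ≡ n (mod d) and n ≡ e (mod d), hence l ≡ e (mod d). From e ≡ q (mod d), l ≡ q (mod d). Since b ≡ i (mod d), by adding congruences, b + l ≡ i + q (mod d).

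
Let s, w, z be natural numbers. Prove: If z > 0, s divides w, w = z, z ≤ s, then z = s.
w = z and s divides w, hence s divides z. Since z > 0, s ≤ z. From z ≤ s, s = z. Then z = s.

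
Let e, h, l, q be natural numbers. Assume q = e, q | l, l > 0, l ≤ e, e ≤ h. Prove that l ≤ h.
Because q = e and q | l, e | l. l > 0, so e ≤ l. l ≤ e, so e = l. e ≤ h, so l ≤ h.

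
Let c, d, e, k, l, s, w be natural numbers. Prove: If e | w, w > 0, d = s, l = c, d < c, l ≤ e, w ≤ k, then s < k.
Because d = s and d < c, s < c. l = c and l ≤ e, hence c ≤ e. s < c, so s < e. e | w and w > 0, therefore e ≤ w. Since w ≤ k, e ≤ k. s < e, so s < k.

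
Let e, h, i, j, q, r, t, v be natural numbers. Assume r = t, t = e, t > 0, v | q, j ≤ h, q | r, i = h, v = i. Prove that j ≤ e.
v = i and i = h, hence v = h. v | q, so h | q. r = t and q | r, hence q | t. Since h | q, h | t. t > 0, so h ≤ t. t = e, so h ≤ e. j ≤ h, so j ≤ e.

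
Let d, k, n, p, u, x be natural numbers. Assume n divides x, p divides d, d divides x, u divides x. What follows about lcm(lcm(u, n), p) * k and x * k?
lcm(lcm(u, n), p) * k divides x * k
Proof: u divides x and n divides x, so lcm(u, n) divides x. p divides d and d divides x, thus p divides x. lcm(u, n) divides x, so lcm(lcm(u, n), p) divides x. Then lcm(lcm(u, n), p) * k divides x * k.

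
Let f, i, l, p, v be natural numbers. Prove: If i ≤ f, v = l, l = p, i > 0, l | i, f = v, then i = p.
f = v and v = l, therefore f = l. Since i ≤ f, i ≤ l. l | i and i > 0, so l ≤ i. Since i ≤ l, i = l. Since l = p, i = p.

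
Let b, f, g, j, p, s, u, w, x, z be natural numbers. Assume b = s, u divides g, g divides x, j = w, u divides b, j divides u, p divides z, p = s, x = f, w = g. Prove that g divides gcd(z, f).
From j = w and w = g, j = g. j divides u, so g divides u. Since u divides g, u = g. b = s and u divides b, therefore u divides s. p = s and p divides z, hence s divides z. u divides s, so u divides z. From u = g, g divides z. x = f and g divides x, so g divides f. Since g divides z, g divides gcd(z, f).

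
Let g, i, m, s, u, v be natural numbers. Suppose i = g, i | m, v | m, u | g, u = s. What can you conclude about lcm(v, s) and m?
lcm(v, s) | m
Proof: i = g and i | m, therefore g | m. Since u | g, u | m. u = s, so s | m. From v | m, lcm(v, s) | m.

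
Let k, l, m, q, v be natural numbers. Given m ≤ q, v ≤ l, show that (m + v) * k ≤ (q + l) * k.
Because m ≤ q and v ≤ l, m + v ≤ q + l. By multiplying by a non-negative, (m + v) * k ≤ (q + l) * k.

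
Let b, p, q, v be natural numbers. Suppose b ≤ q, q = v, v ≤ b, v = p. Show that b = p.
From q = v and b ≤ q, b ≤ v. Because v ≤ b, b = v. Since v = p, b = p.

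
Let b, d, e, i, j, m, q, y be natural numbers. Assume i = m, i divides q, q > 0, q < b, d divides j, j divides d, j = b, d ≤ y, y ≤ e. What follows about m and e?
m < e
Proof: i = m and i divides q, hence m divides q. q > 0, so m ≤ q. d divides j and j divides d, thus d = j. j = b, so d = b. d ≤ y and y ≤ e, thus d ≤ e. d = b, so b ≤ e. From q < b, q < e. Since m ≤ q, m < e.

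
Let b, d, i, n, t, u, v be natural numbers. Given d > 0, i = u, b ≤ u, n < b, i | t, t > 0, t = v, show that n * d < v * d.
n < b and b ≤ u, therefore n < u. i | t and t > 0, therefore i ≤ t. t = v, so i ≤ v. Since i = u, u ≤ v. n < u, so n < v. From d > 0, n * d < v * d.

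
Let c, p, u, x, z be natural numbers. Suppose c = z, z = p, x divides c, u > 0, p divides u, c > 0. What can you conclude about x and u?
x ≤ u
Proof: Because c = z and z = p, c = p. x divides c and c > 0, therefore x ≤ c. c = p, so x ≤ p. p divides u and u > 0, thus p ≤ u. x ≤ p, so x ≤ u.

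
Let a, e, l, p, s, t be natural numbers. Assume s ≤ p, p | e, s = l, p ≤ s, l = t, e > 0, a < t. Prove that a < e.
From s = l and l = t, s = t. p ≤ s and s ≤ p, hence p = s. p | e, so s | e. Since s = t, t | e. Since e > 0, t ≤ e. Because a < t, a < e.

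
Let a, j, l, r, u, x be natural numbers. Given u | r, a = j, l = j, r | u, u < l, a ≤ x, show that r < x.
Since u | r and r | u, u = r. From l = j and u < l, u < j. u = r, so r < j. a = j and a ≤ x, thus j ≤ x. Since r < j, r < x.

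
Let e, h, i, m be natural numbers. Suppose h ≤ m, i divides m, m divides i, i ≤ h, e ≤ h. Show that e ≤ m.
From i divides m and m divides i, i = m. i ≤ h, so m ≤ h. From h ≤ m, h = m. Since e ≤ h, e ≤ m.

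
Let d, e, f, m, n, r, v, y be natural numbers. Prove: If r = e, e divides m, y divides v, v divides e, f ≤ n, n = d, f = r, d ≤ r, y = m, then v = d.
f = r and f ≤ n, thus r ≤ n. n = d, so r ≤ d. d ≤ r, so d = r. Since r = e, d = e. y = m and y divides v, therefore m divides v. Since e divides m, e divides v. Since v divides e, e = v. Since d = e, d = v. Then v = d.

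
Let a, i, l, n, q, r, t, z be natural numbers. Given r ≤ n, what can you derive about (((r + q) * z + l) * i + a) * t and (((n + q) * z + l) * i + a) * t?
(((r + q) * z + l) * i + a) * t ≤ (((n + q) * z + l) * i + a) * t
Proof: r ≤ n, hence r + q ≤ n + q. Then (r + q) * z ≤ (n + q) * z. Then (r + q) * z + l ≤ (n + q) * z + l. Then ((r + q) * z + l) * i ≤ ((n + q) * z + l) * i. Then ((r + q) * z + l) * i + a ≤ ((n + q) * z + l) * i + a. Then (((r + q) * z + l) * i + a) * t ≤ (((n + q) * z + l) * i + a) * t.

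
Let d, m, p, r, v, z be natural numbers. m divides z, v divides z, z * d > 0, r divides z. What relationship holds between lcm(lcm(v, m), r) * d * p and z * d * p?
lcm(lcm(v, m), r) * d * p ≤ z * d * p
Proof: Because v divides z and m divides z, lcm(v, m) divides z. r divides z, so lcm(lcm(v, m), r) divides z. Then lcm(lcm(v, m), r) * d divides z * d. z * d > 0, so lcm(lcm(v, m), r) * d ≤ z * d. By multiplying by a non-negative, lcm(lcm(v, m), r) * d * p ≤ z * d * p.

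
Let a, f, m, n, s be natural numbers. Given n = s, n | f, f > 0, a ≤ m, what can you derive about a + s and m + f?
a + s ≤ m + f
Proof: n | f and f > 0, so n ≤ f. Since n = s, s ≤ f. a ≤ m, so a + s ≤ m + f.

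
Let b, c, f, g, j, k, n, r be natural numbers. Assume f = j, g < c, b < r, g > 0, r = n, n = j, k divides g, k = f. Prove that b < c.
r = n and n = j, therefore r = j. Since b < r, b < j. Since k = f and k divides g, f divides g. f = j, so j divides g. g > 0, so j ≤ g. Because b < j, b < g. g < c, so b < c.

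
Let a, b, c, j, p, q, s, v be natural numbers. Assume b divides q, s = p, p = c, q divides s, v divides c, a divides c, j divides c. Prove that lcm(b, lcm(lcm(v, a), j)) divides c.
Since s = p and p = c, s = c. Since q divides s, q divides c. b divides q, so b divides c. v divides c and a divides c, therefore lcm(v, a) divides c. Since j divides c, lcm(lcm(v, a), j) divides c. From b divides c, lcm(b, lcm(lcm(v, a), j)) divides c.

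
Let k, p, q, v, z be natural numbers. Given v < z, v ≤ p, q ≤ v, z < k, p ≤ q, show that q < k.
v ≤ p and p ≤ q, hence v ≤ q. q ≤ v, so v = q. Since v < z and z < k, v < k. v = q, so q < k.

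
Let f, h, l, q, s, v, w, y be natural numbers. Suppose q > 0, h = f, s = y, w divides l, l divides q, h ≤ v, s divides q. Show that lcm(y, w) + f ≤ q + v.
s = y and s divides q, therefore y divides q. From w divides l and l divides q, w divides q. y divides q, so lcm(y, w) divides q. Since q > 0, lcm(y, w) ≤ q. Since h = f and h ≤ v, f ≤ v. Since lcm(y, w) ≤ q, lcm(y, w) + f ≤ q + v.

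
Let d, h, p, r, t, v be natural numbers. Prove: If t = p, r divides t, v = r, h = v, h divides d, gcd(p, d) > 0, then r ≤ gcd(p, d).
t = p and r divides t, thus r divides p. h = v and h divides d, so v divides d. v = r, so r divides d. Since r divides p, r divides gcd(p, d). gcd(p, d) > 0, so r ≤ gcd(p, d).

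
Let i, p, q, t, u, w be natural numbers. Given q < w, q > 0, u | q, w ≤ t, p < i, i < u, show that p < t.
p < i and i < u, thus p < u. u | q and q > 0, therefore u ≤ q. Because q < w and w ≤ t, q < t. u ≤ q, so u < t. Since p < u, p < t.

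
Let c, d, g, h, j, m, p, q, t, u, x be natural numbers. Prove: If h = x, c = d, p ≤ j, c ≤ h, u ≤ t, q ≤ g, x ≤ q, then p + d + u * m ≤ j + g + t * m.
h = x and c ≤ h, therefore c ≤ x. Since x ≤ q, c ≤ q. Because q ≤ g, c ≤ g. c = d, so d ≤ g. p ≤ j, so p + d ≤ j + g. Since u ≤ t, u * m ≤ t * m. From p + d ≤ j + g, p + d + u * m ≤ j + g + t * m.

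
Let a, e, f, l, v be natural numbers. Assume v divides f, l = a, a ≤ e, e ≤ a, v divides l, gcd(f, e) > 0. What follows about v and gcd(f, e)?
v ≤ gcd(f, e)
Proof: a ≤ e and e ≤ a, therefore a = e. Since l = a, l = e. Since v divides l, v divides e. v divides f, so v divides gcd(f, e). gcd(f, e) > 0, so v ≤ gcd(f, e).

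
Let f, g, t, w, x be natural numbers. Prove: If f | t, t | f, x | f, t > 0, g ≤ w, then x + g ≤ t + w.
f | t and t | f, hence f = t. x | f, so x | t. Since t > 0, x ≤ t. g ≤ w, so x + g ≤ t + w.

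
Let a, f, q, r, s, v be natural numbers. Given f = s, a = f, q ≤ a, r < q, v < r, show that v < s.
a = f and f = s, hence a = s. r < q and q ≤ a, therefore r < a. a = s, so r < s. Because v < r, v < s.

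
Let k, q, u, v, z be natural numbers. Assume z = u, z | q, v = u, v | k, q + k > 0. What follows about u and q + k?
u ≤ q + k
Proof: z = u and z | q, thus u | q. v = u and v | k, thus u | k. Since u | q, u | q + k. Since q + k > 0, u ≤ q + k.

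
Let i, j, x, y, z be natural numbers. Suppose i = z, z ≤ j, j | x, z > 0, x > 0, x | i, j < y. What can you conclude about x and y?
x < y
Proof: j | x and x > 0, thus j ≤ x. i = z and x | i, hence x | z. z > 0, so x ≤ z. Since z ≤ j, x ≤ j. j ≤ x, so j = x. Since j < y, x < y.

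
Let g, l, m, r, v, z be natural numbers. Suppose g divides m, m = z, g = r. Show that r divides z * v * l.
g = r and g divides m, hence r divides m. m = z, so r divides z. Then r divides z * v. Then r divides z * v * l.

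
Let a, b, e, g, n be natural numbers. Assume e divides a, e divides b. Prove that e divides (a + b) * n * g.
Because e divides a and e divides b, e divides a + b. Then e divides (a + b) * n. Then e divides (a + b) * n * g.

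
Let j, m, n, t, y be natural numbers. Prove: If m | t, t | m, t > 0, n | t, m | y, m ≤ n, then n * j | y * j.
Since t | m and m | t, t = m. n | t and t > 0, so n ≤ t. Since t = m, n ≤ m. Since m ≤ n, m = n. m | y, so n | y. Then n * j | y * j.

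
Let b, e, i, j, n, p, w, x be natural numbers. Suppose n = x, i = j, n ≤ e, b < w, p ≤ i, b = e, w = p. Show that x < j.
From w = p and b < w, b < p. Since b = e, e < p. n ≤ e, so n < p. i = j and p ≤ i, thus p ≤ j. Since n < p, n < j. n = x, so x < j.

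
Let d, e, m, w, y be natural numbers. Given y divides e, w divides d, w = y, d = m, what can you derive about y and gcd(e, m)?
y divides gcd(e, m)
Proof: Since d = m and w divides d, w divides m. Since w = y, y divides m. y divides e, so y divides gcd(e, m).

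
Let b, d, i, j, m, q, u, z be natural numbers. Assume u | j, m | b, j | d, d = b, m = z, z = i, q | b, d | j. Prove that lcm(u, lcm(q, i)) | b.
j | d and d | j, thus j = d. Since d = b, j = b. Since u | j, u | b. Since m = z and m | b, z | b. z = i, so i | b. Since q | b, lcm(q, i) | b. u | b, so lcm(u, lcm(q, i)) | b.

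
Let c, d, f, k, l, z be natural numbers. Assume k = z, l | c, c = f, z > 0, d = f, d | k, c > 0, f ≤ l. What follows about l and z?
l ≤ z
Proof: Since l | c and c > 0, l ≤ c. Since c = f, l ≤ f. Since f ≤ l, f = l. k = z and d | k, therefore d | z. d = f, so f | z. Since z > 0, f ≤ z. f = l, so l ≤ z.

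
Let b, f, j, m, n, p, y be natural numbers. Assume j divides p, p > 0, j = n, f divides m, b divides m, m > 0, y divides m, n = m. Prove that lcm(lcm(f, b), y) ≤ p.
f divides m and b divides m, hence lcm(f, b) divides m. Since y divides m, lcm(lcm(f, b), y) divides m. From m > 0, lcm(lcm(f, b), y) ≤ m. j = n and n = m, so j = m. Because j divides p and p > 0, j ≤ p. Since j = m, m ≤ p. Since lcm(lcm(f, b), y) ≤ m, lcm(lcm(f, b), y) ≤ p.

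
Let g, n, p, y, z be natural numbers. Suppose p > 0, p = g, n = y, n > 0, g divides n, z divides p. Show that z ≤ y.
Since z divides p and p > 0, z ≤ p. Since p = g, z ≤ g. g divides n and n > 0, therefore g ≤ n. Since n = y, g ≤ y. z ≤ g, so z ≤ y.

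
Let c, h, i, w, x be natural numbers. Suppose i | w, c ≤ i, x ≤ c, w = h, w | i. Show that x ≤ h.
Because i | w and w | i, i = w. Since w = h, i = h. Since c ≤ i, c ≤ h. Since x ≤ c, x ≤ h.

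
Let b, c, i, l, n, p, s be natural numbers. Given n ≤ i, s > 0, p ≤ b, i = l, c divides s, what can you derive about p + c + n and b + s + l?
p + c + n ≤ b + s + l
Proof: Since c divides s and s > 0, c ≤ s. Since p ≤ b, p + c ≤ b + s. i = l and n ≤ i, therefore n ≤ l. From p + c ≤ b + s, p + c + n ≤ b + s + l.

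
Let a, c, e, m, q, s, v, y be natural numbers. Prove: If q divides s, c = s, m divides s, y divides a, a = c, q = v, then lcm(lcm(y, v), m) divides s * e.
Because a = c and c = s, a = s. Because y divides a, y divides s. q = v and q divides s, thus v divides s. Because y divides s, lcm(y, v) divides s. Because m divides s, lcm(lcm(y, v), m) divides s. Then lcm(lcm(y, v), m) divides s * e.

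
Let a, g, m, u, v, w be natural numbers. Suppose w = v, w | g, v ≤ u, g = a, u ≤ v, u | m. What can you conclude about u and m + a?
u | m + a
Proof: Since v ≤ u and u ≤ v, v = u. Since w = v, w = u. w | g, so u | g. g = a, so u | a. Since u | m, u | m + a.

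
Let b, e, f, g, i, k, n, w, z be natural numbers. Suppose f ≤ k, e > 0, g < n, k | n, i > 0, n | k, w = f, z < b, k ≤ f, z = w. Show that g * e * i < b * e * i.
n | k and k | n, so n = k. g < n, so g < k. f ≤ k and k ≤ f, hence f = k. Since w = f, w = k. z = w, so z = k. Since z < b, k < b. From g < k, g < b. e > 0, so g * e < b * e. Since i > 0, g * e * i < b * e * i.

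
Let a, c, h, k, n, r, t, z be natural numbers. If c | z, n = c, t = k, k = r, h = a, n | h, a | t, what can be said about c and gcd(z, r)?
c | gcd(z, r)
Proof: From t = k and k = r, t = r. Since h = a and n | h, n | a. Since a | t, n | t. Since t = r, n | r. n = c, so c | r. Since c | z, c | gcd(z, r).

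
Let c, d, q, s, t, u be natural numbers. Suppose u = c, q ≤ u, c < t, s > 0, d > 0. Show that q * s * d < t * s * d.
u = c and q ≤ u, so q ≤ c. c < t, so q < t. Because s > 0, by multiplying by a positive, q * s < t * s. Since d > 0, by multiplying by a positive, q * s * d < t * s * d.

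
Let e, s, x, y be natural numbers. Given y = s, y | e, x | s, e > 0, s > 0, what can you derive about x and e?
x ≤ e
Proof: x | s and s > 0, so x ≤ s. y = s and y | e, hence s | e. e > 0, so s ≤ e. x ≤ s, so x ≤ e.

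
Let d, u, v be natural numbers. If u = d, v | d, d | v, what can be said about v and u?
v = u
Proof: d | v and v | d, thus d = v. u = d, so u = v. Then v = u.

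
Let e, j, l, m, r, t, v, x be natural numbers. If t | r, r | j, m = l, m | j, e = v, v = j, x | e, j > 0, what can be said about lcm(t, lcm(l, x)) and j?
lcm(t, lcm(l, x)) ≤ j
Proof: From t | r and r | j, t | j. Because m = l and m | j, l | j. From e = v and v = j, e = j. Since x | e, x | j. Since l | j, lcm(l, x) | j. Since t | j, lcm(t, lcm(l, x)) | j. j > 0, so lcm(t, lcm(l, x)) ≤ j.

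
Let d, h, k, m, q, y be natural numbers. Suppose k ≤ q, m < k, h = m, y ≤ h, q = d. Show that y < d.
h = m and y ≤ h, therefore y ≤ m. m < k and k ≤ q, therefore m < q. Since q = d, m < d. y ≤ m, so y < d.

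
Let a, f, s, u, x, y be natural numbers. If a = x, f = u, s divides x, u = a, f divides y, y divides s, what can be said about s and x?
s = x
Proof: u = a and a = x, thus u = x. Because f = u and f divides y, u divides y. Since y divides s, u divides s. Since u = x, x divides s. Since s divides x, x = s. Then s = x.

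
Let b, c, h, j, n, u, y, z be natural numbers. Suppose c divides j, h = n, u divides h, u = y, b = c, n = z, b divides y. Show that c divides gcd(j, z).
h = n and n = z, thus h = z. b = c and b divides y, hence c divides y. u = y and u divides h, so y divides h. c divides y, so c divides h. h = z, so c divides z. c divides j, so c divides gcd(j, z).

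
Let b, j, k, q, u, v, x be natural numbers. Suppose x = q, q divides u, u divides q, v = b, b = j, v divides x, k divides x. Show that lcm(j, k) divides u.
Since q divides u and u divides q, q = u. Since x = q, x = u. Since v = b and b = j, v = j. Since v divides x, j divides x. Since k divides x, lcm(j, k) divides x. Since x = u, lcm(j, k) divides u.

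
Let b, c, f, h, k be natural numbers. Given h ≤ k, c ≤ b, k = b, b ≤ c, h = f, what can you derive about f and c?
f ≤ c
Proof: b ≤ c and c ≤ b, thus b = c. h = f and h ≤ k, hence f ≤ k. k = b, so f ≤ b. Since b = c, f ≤ c.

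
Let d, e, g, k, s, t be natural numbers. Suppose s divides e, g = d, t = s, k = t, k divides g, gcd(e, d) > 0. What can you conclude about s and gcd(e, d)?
s ≤ gcd(e, d)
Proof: k = t and k divides g, therefore t divides g. Since t = s, s divides g. Since g = d, s divides d. s divides e, so s divides gcd(e, d). From gcd(e, d) > 0, s ≤ gcd(e, d).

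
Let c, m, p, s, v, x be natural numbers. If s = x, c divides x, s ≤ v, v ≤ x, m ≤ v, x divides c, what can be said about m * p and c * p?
m * p ≤ c * p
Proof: s = x and s ≤ v, so x ≤ v. Since v ≤ x, v = x. From x divides c and c divides x, x = c. Since v = x, v = c. m ≤ v, so m ≤ c. By multiplying by a non-negative, m * p ≤ c * p.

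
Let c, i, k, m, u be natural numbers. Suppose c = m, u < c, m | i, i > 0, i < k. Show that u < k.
Because c = m and u < c, u < m. m | i and i > 0, therefore m ≤ i. From i < k, m < k. Since u < m, u < k.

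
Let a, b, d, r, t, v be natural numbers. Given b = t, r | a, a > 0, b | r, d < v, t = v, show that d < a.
From b = t and t = v, b = v. Because b | r and r | a, b | a. b = v, so v | a. a > 0, so v ≤ a. Since d < v, d < a.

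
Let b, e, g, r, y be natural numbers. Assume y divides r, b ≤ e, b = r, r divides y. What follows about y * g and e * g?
y * g ≤ e * g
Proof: Since r divides y and y divides r, r = y. b = r, so b = y. b ≤ e, so y ≤ e. By multiplying by a non-negative, y * g ≤ e * g.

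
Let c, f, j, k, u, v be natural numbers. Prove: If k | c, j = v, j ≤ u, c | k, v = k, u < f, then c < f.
k | c and c | k, so k = c. v = k, so v = c. From j ≤ u and u < f, j < f. j = v, so v < f. Since v = c, c < f.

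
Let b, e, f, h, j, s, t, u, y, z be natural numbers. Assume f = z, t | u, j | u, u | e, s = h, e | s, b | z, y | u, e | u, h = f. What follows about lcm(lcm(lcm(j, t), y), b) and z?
lcm(lcm(lcm(j, t), y), b) | z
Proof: Since j | u and t | u, lcm(j, t) | u. Since y | u, lcm(lcm(j, t), y) | u. h = f and f = z, therefore h = z. e | u and u | e, therefore e = u. e | s, so u | s. Since s = h, u | h. Since h = z, u | z. lcm(lcm(j, t), y) | u, so lcm(lcm(j, t), y) | z. b | z, so lcm(lcm(lcm(j, t), y), b) | z.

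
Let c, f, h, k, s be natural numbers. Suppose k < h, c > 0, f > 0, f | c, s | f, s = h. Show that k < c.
Since s = h and s | f, h | f. f > 0, so h ≤ f. Since k < h, k < f. f | c and c > 0, therefore f ≤ c. k < f, so k < c.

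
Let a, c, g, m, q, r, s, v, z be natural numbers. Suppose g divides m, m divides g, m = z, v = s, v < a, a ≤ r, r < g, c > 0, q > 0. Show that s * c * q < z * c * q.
g divides m and m divides g, therefore g = m. Since m = z, g = z. v < a and a ≤ r, so v < r. Since r < g, v < g. Since v = s, s < g. Since g = z, s < z. Since c > 0, by multiplying by a positive, s * c < z * c. Since q > 0, by multiplying by a positive, s * c * q < z * c * q.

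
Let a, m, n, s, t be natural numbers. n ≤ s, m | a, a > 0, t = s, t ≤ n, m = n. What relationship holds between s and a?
s ≤ a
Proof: t = s and t ≤ n, therefore s ≤ n. Since n ≤ s, n = s. m = n, so m = s. m | a and a > 0, therefore m ≤ a. Since m = s, s ≤ a.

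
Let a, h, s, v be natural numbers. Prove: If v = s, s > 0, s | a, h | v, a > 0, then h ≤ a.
From v = s and h | v, h | s. Since s > 0, h ≤ s. s | a and a > 0, therefore s ≤ a. Since h ≤ s, h ≤ a.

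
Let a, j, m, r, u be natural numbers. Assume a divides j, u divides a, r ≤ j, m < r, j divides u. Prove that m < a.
j divides u and u divides a, so j divides a. Since a divides j, j = a. From m < r and r ≤ j, m < j. j = a, so m < a.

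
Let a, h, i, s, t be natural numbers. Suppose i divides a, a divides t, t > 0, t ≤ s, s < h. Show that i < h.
i divides a and a divides t, hence i divides t. t > 0, so i ≤ t. t ≤ s, so i ≤ s. s < h, so i < h.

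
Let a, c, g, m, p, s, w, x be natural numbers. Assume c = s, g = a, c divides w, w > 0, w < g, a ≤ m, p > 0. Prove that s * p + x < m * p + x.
c divides w and w > 0, so c ≤ w. w < g, so c < g. g = a, so c < a. a ≤ m, so c < m. Because c = s, s < m. Using p > 0, by multiplying by a positive, s * p < m * p. Then s * p + x < m * p + x.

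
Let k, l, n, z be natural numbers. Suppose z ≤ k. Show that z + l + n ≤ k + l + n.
From z ≤ k, z + l ≤ k + l. Then z + l + n ≤ k + l + n.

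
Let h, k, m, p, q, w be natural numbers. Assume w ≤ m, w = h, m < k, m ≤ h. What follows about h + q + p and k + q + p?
h + q + p < k + q + p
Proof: From w = h and w ≤ m, h ≤ m. Since m ≤ h, m = h. Since m < k, h < k. Then h + q < k + q. Then h + q + p < k + q + p.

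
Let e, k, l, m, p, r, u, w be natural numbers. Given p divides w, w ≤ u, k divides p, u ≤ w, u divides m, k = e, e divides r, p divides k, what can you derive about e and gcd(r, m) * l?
e divides gcd(r, m) * l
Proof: From w ≤ u and u ≤ w, w = u. Since p divides k and k divides p, p = k. From k = e, p = e. Since p divides w, e divides w. Since w = u, e divides u. u divides m, so e divides m. e divides r, so e divides gcd(r, m). Then e divides gcd(r, m) * l.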